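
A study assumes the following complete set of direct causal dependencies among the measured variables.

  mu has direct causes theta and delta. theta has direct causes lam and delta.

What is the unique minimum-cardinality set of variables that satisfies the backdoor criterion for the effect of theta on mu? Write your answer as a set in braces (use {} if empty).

Variables eligible for adjustment (non-descendants of theta, excluding theta and mu): {delta, lam}.
Backdoor paths from theta to mu:
  P1: theta <- delta -> mu
The empty set is not sufficient: P1 (theta <- delta -> mu) has no collider blocking it and no conditioned non-collider, so it is open.
Try {delta}:
  P1: blocked at fork node delta ∈ conditioning set.
{delta} contains no descendant of theta and blocks every backdoor path.
No other singleton works — e.g. {lam} leaves P1 open — so {delta} is the unique smallest valid adjustment set.

{delta}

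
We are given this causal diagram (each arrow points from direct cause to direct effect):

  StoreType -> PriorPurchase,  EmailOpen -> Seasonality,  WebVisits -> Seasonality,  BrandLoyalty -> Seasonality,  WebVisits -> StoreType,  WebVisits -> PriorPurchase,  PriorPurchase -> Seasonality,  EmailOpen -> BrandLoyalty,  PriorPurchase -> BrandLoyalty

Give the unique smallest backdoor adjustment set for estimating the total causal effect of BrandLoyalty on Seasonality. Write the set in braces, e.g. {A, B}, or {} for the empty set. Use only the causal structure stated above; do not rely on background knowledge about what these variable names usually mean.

{EmailOpen, PriorPurchase}

Variables eligible for adjustment (non-descendants of BrandLoyalty, excluding BrandLoyalty and Seasonality): {EmailOpen, PriorPurchase, StoreType, WebVisits}.
Backdoor paths from BrandLoyalty to Seasonality:
  P1: BrandLoyalty <- EmailOpen -> Seasonality
  P2: BrandLoyalty <- PriorPurchase <- WebVisits -> Seasonality
  P3: BrandLoyalty <- PriorPurchase <- StoreType <- WebVisits -> Seasonality
  P4: BrandLoyalty <- PriorPurchase -> Seasonality
The empty set is not sufficient: P1 (BrandLoyalty <- EmailOpen -> Seasonality) has no collider blocking it and no conditioned non-collider, so it is open.
Try {EmailOpen, PriorPurchase}:
  P1: blocked at fork node EmailOpen ∈ conditioning set.
  P2: blocked at chain node PriorPurchase ∈ conditioning set.
  P3: blocked at chain node PriorPurchase ∈ conditioning set.
  P4: blocked at fork node PriorPurchase ∈ conditioning set.
{EmailOpen, PriorPurchase} contains no descendant of BrandLoyalty and blocks every backdoor path.
Every element of {EmailOpen, PriorPurchase} is needed (dropping EmailOpen leaves P1 open; dropping PriorPurchase leaves P2 open), so no proper subset is valid.
Among all size-2 subsets of the eligible variables, only {EmailOpen, PriorPurchase} blocks every backdoor path, so it is the unique smallest valid adjustment set.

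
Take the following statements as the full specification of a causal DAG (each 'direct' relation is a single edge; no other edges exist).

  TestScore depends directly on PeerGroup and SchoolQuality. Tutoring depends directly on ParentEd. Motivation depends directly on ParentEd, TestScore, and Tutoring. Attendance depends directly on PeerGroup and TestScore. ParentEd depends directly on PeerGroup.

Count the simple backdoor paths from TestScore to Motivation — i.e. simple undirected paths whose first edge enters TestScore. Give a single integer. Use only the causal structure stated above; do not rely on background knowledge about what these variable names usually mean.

A backdoor path from TestScore to Motivation is any simple undirected path whose first edge points into TestScore (i.e. leaves TestScore via a parent).
Parents of TestScore: {PeerGroup, SchoolQuality}.
Enumerating:
  P1: TestScore <- PeerGroup -> ParentEd -> Tutoring -> Motivation
  P2: TestScore <- PeerGroup -> ParentEd -> Motivation
That exhausts the simple backdoor paths. Count: 2.

2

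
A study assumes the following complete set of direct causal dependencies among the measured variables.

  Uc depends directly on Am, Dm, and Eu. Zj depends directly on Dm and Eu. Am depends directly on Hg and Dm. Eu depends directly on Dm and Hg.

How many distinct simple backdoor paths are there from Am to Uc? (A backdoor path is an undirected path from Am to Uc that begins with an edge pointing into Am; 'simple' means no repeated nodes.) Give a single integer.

A backdoor path from Am to Uc is any simple undirected path whose first edge points into Am (i.e. leaves Am via a parent).
Parents of Am: {Dm, Hg}.
Enumerating:
  P1: Am <- Hg -> Eu <- Dm -> Uc
  P2: Am <- Hg -> Eu -> Zj <- Dm -> Uc
  P3: Am <- Hg -> Eu -> Uc
  P4: Am <- Dm -> Eu -> Uc
  P5: Am <- Dm -> Zj <- Eu -> Uc
  P6: Am <- Dm -> Uc
That exhausts the simple backdoor paths. Count: 6.

6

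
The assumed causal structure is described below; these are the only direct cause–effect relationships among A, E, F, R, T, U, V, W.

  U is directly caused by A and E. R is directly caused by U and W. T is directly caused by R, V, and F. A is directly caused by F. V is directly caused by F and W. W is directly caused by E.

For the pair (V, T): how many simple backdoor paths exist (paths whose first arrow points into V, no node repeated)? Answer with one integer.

A backdoor path from V to T is any simple undirected path whose first edge points into V (i.e. leaves V via a parent).
Parents of V: {F, W}.
Enumerating:
  P1: V <- F -> A -> U <- E -> W -> R -> T
  P2: V <- F -> A -> U -> R -> T
  P3: V <- F -> T
  P4: V <- W <- E -> U <- A <- F -> T
  P5: V <- W <- E -> U -> R -> T
  P6: V <- W -> R <- U <- A <- F -> T
  P7: V <- W -> R -> T
That exhausts the simple backdoor paths. Count: 7.

7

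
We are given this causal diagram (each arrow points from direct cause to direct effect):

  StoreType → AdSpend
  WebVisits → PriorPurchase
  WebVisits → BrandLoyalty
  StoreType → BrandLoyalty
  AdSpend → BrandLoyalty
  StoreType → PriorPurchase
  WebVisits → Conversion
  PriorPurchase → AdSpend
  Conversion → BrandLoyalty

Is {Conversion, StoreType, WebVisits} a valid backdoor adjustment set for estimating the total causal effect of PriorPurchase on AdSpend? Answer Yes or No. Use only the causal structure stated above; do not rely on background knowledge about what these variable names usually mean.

Backdoor paths from PriorPurchase to AdSpend (paths whose first edge points into PriorPurchase):
  P1: PriorPurchase <- WebVisits -> Conversion -> BrandLoyalty <- StoreType -> AdSpend
  P2: PriorPurchase <- WebVisits -> Conversion -> BrandLoyalty <- AdSpend
  P3: PriorPurchase <- WebVisits -> BrandLoyalty <- StoreType -> AdSpend
  P4: PriorPurchase <- WebVisits -> BrandLoyalty <- AdSpend
  P5: PriorPurchase <- StoreType -> AdSpend
  P6: PriorPurchase <- StoreType -> BrandLoyalty <- AdSpend
Condition 1 (no descendant of PriorPurchase in the set): holds — descendants of PriorPurchase are {AdSpend, BrandLoyalty}; none are in {Conversion, StoreType, WebVisits}.
Condition 2 (every backdoor path blocked by {Conversion, StoreType, WebVisits}):
  P1: blocked at fork node WebVisits ∈ conditioning set.
  P2: blocked at fork node WebVisits ∈ conditioning set.
  P3: blocked at fork node WebVisits ∈ conditioning set.
  P4: blocked at fork node WebVisits ∈ conditioning set.
  P5: blocked at fork node StoreType ∈ conditioning set.
  P6: blocked at fork node StoreType ∈ conditioning set.
{Conversion, StoreType, WebVisits} satisfies the backdoor criterion.

Yes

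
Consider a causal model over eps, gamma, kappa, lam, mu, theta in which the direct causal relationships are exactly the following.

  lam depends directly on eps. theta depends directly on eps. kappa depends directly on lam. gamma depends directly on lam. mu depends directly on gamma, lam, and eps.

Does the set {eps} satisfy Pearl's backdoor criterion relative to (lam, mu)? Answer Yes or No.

Backdoor paths from lam to mu (paths whose first edge points into lam):
  P1: lam <- eps -> mu
Condition 1 (no descendant of lam in the set): holds — descendants of lam are {gamma, kappa, mu}; none are in {eps}.
Condition 2 (every backdoor path blocked by {eps}):
  P1: blocked at fork node eps ∈ conditioning set.
{eps} satisfies the backdoor criterion.

Yes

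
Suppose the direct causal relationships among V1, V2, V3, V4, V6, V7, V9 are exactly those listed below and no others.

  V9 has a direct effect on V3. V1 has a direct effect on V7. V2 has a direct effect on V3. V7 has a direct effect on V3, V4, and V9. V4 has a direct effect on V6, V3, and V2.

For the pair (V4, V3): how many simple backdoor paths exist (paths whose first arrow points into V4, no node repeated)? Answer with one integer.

2

A backdoor path from V4 to V3 is any simple undirected path whose first edge points into V4 (i.e. leaves V4 via a parent).
Parents of V4: {V7}.
Enumerating:
  P1: V4 <- V7 -> V9 -> V3
  P2: V4 <- V7 -> V3
That exhausts the simple backdoor paths. Count: 2.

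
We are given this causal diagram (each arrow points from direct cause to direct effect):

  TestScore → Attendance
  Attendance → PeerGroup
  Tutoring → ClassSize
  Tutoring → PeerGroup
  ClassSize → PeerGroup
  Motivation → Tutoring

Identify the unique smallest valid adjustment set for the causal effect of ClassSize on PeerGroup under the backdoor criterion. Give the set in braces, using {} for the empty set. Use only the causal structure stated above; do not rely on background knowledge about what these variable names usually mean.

Variables eligible for adjustment (non-descendants of ClassSize, excluding ClassSize and PeerGroup): {Attendance, Motivation, TestScore, Tutoring}.
Backdoor paths from ClassSize to PeerGroup:
  P1: ClassSize <- Tutoring -> PeerGroup
The empty set is not sufficient: P1 (ClassSize <- Tutoring -> PeerGroup) has no collider blocking it and no conditioned non-collider, so it is open.
Try {Tutoring}:
  P1: blocked at fork node Tutoring ∈ conditioning set.
{Tutoring} contains no descendant of ClassSize and blocks every backdoor path.
No other singleton works — e.g. {Motivation} leaves P1 open — so {Tutoring} is the unique smallest valid adjustment set.

{Tutoring}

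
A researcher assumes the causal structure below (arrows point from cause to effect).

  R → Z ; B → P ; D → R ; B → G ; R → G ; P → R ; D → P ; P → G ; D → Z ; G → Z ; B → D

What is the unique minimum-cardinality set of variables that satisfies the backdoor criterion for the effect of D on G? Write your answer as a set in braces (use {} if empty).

Variables eligible for adjustment (non-descendants of D, excluding D and G): {B}.
Backdoor paths from D to G:
  P1: D <- B -> P -> R -> G
  P2: D <- B -> P -> R -> Z <- G
  P3: D <- B -> P -> G
  P4: D <- B -> G
The empty set is not sufficient: P1 (D <- B -> P -> R -> G) has no collider blocking it and no conditioned non-collider, so it is open.
Try {B}:
  P1: blocked at fork node B ∈ conditioning set.
  P2: blocked at fork node B ∈ conditioning set.
  P3: blocked at fork node B ∈ conditioning set.
  P4: blocked at fork node B ∈ conditioning set.
{B} contains no descendant of D and blocks every backdoor path.
{B} is the unique smallest valid adjustment set.

{B}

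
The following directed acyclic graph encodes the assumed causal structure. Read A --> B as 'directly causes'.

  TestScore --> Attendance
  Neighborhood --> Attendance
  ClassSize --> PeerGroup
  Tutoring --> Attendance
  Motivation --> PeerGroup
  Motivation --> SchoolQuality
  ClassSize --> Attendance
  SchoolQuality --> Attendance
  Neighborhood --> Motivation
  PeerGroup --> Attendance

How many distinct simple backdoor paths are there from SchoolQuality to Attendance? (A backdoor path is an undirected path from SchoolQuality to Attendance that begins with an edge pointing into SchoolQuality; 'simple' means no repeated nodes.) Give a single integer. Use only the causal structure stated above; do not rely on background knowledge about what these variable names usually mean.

A backdoor path from SchoolQuality to Attendance is any simple undirected path whose first edge points into SchoolQuality (i.e. leaves SchoolQuality via a parent).
Parents of SchoolQuality: {Motivation}.
Enumerating:
  P1: SchoolQuality <- Motivation <- Neighborhood -> Attendance
  P2: SchoolQuality <- Motivation -> PeerGroup <- ClassSize -> Attendance
  P3: SchoolQuality <- Motivation -> PeerGroup -> Attendance
That exhausts the simple backdoor paths. Count: 3.

3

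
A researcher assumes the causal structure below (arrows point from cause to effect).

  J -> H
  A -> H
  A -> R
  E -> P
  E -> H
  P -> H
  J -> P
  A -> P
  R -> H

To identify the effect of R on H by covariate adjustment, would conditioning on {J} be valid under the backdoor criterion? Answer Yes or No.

No

Backdoor paths from R to H (paths whose first edge points into R):
  P1: R <- A -> P <- J -> H
  P2: R <- A -> P <- E -> H
  P3: R <- A -> P -> H
  P4: R <- A -> H
Condition 1 (no descendant of R in the set): holds — descendants of R are {H}; none are in {J}.
Condition 2 (every backdoor path blocked by {J}):
  P1: blocked at collider P (neither it nor any descendant is in the conditioning set).
  P2: blocked at collider P (neither it nor any descendant is in the conditioning set).
  P3: open — no interior node is in the conditioning set.
  P4: open — no interior node is in the conditioning set.
{J} does not satisfy the backdoor criterion.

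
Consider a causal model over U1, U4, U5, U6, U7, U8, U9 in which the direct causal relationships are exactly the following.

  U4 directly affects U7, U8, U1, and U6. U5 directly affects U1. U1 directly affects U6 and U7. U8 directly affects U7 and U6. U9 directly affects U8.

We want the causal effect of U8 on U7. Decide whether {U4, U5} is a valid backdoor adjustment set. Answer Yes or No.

Yes

Backdoor paths from U8 to U7 (paths whose first edge points into U8):
  P1: U8 <- U4 -> U1 -> U7
  P2: U8 <- U4 -> U6 <- U1 -> U7
  P3: U8 <- U4 -> U7
Condition 1 (no descendant of U8 in the set): holds — descendants of U8 are {U6, U7}; none are in {U4, U5}.
Condition 2 (every backdoor path blocked by {U4, U5}):
  P1: blocked at fork node U4 ∈ conditioning set.
  P2: blocked at fork node U4 ∈ conditioning set.
  P3: blocked at fork node U4 ∈ conditioning set.
{U4, U5} satisfies the backdoor criterion.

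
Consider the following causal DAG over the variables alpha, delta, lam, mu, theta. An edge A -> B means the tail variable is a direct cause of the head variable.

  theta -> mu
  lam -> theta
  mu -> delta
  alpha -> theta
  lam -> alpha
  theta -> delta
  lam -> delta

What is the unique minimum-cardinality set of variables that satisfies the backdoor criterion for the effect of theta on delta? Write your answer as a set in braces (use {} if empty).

Variables eligible for adjustment (non-descendants of theta, excluding theta and delta): {alpha, lam}.
Backdoor paths from theta to delta:
  P1: theta <- lam -> delta
  P2: theta <- alpha <- lam -> delta
The empty set is not sufficient: P1 (theta <- lam -> delta) has no collider blocking it and no conditioned non-collider, so it is open.
Try {lam}:
  P1: blocked at fork node lam ∈ conditioning set.
  P2: blocked at fork node lam ∈ conditioning set.
{lam} contains no descendant of theta and blocks every backdoor path.
No other singleton works — e.g. {alpha} leaves P1 open — so {lam} is the unique smallest valid adjustment set.

{lam}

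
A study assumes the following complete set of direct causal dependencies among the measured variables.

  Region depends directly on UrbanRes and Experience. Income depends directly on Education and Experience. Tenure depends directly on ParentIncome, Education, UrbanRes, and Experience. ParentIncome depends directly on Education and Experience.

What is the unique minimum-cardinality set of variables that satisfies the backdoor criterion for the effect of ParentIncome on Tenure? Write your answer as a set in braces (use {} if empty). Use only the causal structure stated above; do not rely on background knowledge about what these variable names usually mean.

Variables eligible for adjustment (non-descendants of ParentIncome, excluding ParentIncome and Tenure): {Education, Experience, Income, Region, UrbanRes}.
Backdoor paths from ParentIncome to Tenure:
  P1: ParentIncome <- Experience -> Income <- Education -> Tenure
  P2: ParentIncome <- Experience -> Region <- UrbanRes -> Tenure
  P3: ParentIncome <- Experience -> Tenure
  P4: ParentIncome <- Education -> Income <- Experience -> Region <- UrbanRes -> Tenure
  P5: ParentIncome <- Education -> Income <- Experience -> Tenure
  P6: ParentIncome <- Education -> Tenure
The empty set is not sufficient: P3 (ParentIncome <- Experience -> Tenure) has no collider blocking it and no conditioned non-collider, so it is open.
Try {Education, Experience}:
  P1: blocked at fork node Experience ∈ conditioning set.
  P2: blocked at fork node Experience ∈ conditioning set.
  P3: blocked at fork node Experience ∈ conditioning set.
  P4: blocked at fork node Education ∈ conditioning set.
  P5: blocked at fork node Education ∈ conditioning set.
  P6: blocked at fork node Education ∈ conditioning set.
{Education, Experience} contains no descendant of ParentIncome and blocks every backdoor path.
Every element of {Education, Experience} is needed (dropping Education leaves P6 open; dropping Experience leaves P3 open), so no proper subset is valid.
Among all size-2 subsets of the eligible variables, only {Education, Experience} blocks every backdoor path, so it is the unique smallest valid adjustment set.

{Education, Experience}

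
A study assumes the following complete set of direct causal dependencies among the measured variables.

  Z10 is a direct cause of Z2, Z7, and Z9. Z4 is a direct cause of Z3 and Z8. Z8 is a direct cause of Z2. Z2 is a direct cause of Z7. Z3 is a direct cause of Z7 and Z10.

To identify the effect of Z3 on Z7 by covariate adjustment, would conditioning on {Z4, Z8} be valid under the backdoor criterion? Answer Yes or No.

Yes

Backdoor paths from Z3 to Z7 (paths whose first edge points into Z3):
  P1: Z3 <- Z4 -> Z8 -> Z2 <- Z10 -> Z7
  P2: Z3 <- Z4 -> Z8 -> Z2 -> Z7
Condition 1 (no descendant of Z3 in the set): holds — descendants of Z3 are {Z10, Z2, Z7, Z9}; none are in {Z4, Z8}.
Condition 2 (every backdoor path blocked by {Z4, Z8}):
  P1: blocked at fork node Z4 ∈ conditioning set.
  P2: blocked at fork node Z4 ∈ conditioning set.
{Z4, Z8} satisfies the backdoor criterion.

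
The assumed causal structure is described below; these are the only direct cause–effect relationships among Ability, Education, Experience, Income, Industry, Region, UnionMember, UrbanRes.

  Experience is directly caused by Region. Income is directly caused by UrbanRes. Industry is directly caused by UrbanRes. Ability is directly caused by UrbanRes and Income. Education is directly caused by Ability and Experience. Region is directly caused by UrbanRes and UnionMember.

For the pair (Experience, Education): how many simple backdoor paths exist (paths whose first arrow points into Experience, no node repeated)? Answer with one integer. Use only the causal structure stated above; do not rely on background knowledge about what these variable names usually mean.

A backdoor path from Experience to Education is any simple undirected path whose first edge points into Experience (i.e. leaves Experience via a parent).
Parents of Experience: {Region}.
Enumerating:
  P1: Experience <- Region <- UrbanRes -> Income -> Ability -> Education
  P2: Experience <- Region <- UrbanRes -> Ability -> Education
That exhausts the simple backdoor paths. Count: 2.

2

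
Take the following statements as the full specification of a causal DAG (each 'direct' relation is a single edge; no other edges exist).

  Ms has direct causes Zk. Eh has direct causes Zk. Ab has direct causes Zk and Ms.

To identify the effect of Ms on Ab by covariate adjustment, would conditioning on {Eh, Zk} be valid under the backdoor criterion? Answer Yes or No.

Yes

Backdoor paths from Ms to Ab (paths whose first edge points into Ms):
  P1: Ms <- Zk -> Ab
Condition 1 (no descendant of Ms in the set): holds — descendants of Ms are {Ab}; none are in {Eh, Zk}.
Condition 2 (every backdoor path blocked by {Eh, Zk}):
  P1: blocked at fork node Zk ∈ conditioning set.
{Eh, Zk} satisfies the backdoor criterion.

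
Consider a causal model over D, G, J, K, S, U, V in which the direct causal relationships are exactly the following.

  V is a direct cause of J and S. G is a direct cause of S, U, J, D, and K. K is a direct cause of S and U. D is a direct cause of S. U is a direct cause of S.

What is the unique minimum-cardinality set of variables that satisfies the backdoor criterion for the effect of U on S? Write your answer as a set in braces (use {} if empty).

Variables eligible for adjustment (non-descendants of U, excluding U and S): {D, G, J, K, V}.
Backdoor paths from U to S:
  P1: U <- G -> D -> S
  P2: U <- G -> K -> S
  P3: U <- G -> S
  P4: U <- G -> J <- V -> S
  P5: U <- K <- G -> D -> S
  P6: U <- K <- G -> S
  P7: U <- K <- G -> J <- V -> S
  P8: U <- K -> S
The empty set is not sufficient: P1 (U <- G -> D -> S) has no collider blocking it and no conditioned non-collider, so it is open.
Try {G, K}:
  P1: blocked at fork node G ∈ conditioning set.
  P2: blocked at fork node G ∈ conditioning set.
  P3: blocked at fork node G ∈ conditioning set.
  P4: blocked at fork node G ∈ conditioning set.
  P5: blocked at chain node K ∈ conditioning set.
  P6: blocked at chain node K ∈ conditioning set.
  P7: blocked at chain node K ∈ conditioning set.
  P8: blocked at fork node K ∈ conditioning set.
{G, K} contains no descendant of U and blocks every backdoor path.
Every element of {G, K} is needed (dropping G leaves P1 open; dropping K leaves P8 open), so no proper subset is valid.
Among all size-2 subsets of the eligible variables, only {G, K} blocks every backdoor path, so it is the unique smallest valid adjustment set.

{G, K}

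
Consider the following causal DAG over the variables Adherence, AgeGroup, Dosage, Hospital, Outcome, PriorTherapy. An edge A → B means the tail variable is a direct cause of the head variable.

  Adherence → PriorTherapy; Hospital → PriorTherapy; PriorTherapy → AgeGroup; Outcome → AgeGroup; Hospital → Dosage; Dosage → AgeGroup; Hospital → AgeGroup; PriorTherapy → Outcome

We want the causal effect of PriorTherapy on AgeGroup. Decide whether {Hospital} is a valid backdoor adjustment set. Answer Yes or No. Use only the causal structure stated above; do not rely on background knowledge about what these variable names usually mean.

Yes

Backdoor paths from PriorTherapy to AgeGroup (paths whose first edge points into PriorTherapy):
  P1: PriorTherapy <- Hospital -> Dosage -> AgeGroup
  P2: PriorTherapy <- Hospital -> AgeGroup
Condition 1 (no descendant of PriorTherapy in the set): holds — descendants of PriorTherapy are {AgeGroup, Outcome}; none are in {Hospital}.
Condition 2 (every backdoor path blocked by {Hospital}):
  P1: blocked at fork node Hospital ∈ conditioning set.
  P2: blocked at fork node Hospital ∈ conditioning set.
{Hospital} satisfies the backdoor criterion.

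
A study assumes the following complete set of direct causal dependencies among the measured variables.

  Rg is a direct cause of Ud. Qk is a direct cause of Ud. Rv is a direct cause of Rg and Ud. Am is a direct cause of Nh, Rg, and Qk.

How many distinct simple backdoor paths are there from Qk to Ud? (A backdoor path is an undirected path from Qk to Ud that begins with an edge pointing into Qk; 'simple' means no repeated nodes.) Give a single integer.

A backdoor path from Qk to Ud is any simple undirected path whose first edge points into Qk (i.e. leaves Qk via a parent).
Parents of Qk: {Am}.
Enumerating:
  P1: Qk <- Am -> Rg <- Rv -> Ud
  P2: Qk <- Am -> Rg -> Ud
That exhausts the simple backdoor paths. Count: 2.

2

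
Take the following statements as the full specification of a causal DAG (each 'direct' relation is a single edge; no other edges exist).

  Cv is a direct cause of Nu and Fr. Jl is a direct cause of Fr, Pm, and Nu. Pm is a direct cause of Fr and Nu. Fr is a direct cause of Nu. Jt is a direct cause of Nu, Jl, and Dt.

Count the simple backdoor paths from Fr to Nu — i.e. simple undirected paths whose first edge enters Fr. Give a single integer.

7

A backdoor path from Fr to Nu is any simple undirected path whose first edge points into Fr (i.e. leaves Fr via a parent).
Parents of Fr: {Cv, Jl, Pm}.
Enumerating:
  P1: Fr <- Jl <- Jt -> Nu
  P2: Fr <- Jl -> Pm -> Nu
  P3: Fr <- Jl -> Nu
  P4: Fr <- Pm <- Jl <- Jt -> Nu
  P5: Fr <- Pm <- Jl -> Nu
  P6: Fr <- Pm -> Nu
  P7: Fr <- Cv -> Nu
That exhausts the simple backdoor paths. Count: 7.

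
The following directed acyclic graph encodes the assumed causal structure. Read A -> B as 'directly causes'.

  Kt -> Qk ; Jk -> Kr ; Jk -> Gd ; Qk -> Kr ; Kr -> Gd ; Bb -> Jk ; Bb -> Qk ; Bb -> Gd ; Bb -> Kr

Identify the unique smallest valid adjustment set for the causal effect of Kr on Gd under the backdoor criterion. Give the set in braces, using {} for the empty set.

Variables eligible for adjustment (non-descendants of Kr, excluding Kr and Gd): {Bb, Jk, Kt, Qk}.
Backdoor paths from Kr to Gd:
  P1: Kr <- Bb -> Jk -> Gd
  P2: Kr <- Bb -> Gd
  P3: Kr <- Qk <- Bb -> Jk -> Gd
  P4: Kr <- Qk <- Bb -> Gd
  P5: Kr <- Jk <- Bb -> Gd
  P6: Kr <- Jk -> Gd
The empty set is not sufficient: P1 (Kr <- Bb -> Jk -> Gd) has no collider blocking it and no conditioned non-collider, so it is open.
Try {Bb, Jk}:
  P1: blocked at fork node Bb ∈ conditioning set.
  P2: blocked at fork node Bb ∈ conditioning set.
  P3: blocked at fork node Bb ∈ conditioning set.
  P4: blocked at fork node Bb ∈ conditioning set.
  P5: blocked at chain node Jk ∈ conditioning set.
  P6: blocked at fork node Jk ∈ conditioning set.
{Bb, Jk} contains no descendant of Kr and blocks every backdoor path.
Every element of {Bb, Jk} is needed (dropping Bb leaves P2 open; dropping Jk leaves P6 open), so no proper subset is valid.
Among all size-2 subsets of the eligible variables, only {Bb, Jk} blocks every backdoor path, so it is the unique smallest valid adjustment set.

{Bb, Jk}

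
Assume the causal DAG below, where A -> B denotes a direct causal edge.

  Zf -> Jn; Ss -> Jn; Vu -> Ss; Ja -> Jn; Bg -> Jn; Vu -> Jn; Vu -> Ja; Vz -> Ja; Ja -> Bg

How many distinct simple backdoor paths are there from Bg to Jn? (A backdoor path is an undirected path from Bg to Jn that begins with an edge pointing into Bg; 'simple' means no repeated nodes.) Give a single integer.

A backdoor path from Bg to Jn is any simple undirected path whose first edge points into Bg (i.e. leaves Bg via a parent).
Parents of Bg: {Ja}.
Enumerating:
  P1: Bg <- Ja <- Vu -> Ss -> Jn
  P2: Bg <- Ja <- Vu -> Jn
  P3: Bg <- Ja -> Jn
That exhausts the simple backdoor paths. Count: 3.

3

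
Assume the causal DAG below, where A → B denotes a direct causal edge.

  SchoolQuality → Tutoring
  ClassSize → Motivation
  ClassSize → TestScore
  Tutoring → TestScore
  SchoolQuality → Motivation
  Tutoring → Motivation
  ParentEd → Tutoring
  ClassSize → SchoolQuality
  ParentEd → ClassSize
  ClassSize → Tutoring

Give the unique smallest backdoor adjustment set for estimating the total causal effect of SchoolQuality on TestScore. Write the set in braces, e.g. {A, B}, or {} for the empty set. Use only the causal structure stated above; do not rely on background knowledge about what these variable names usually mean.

Variables eligible for adjustment (non-descendants of SchoolQuality, excluding SchoolQuality and TestScore): {ClassSize, ParentEd}.
Backdoor paths from SchoolQuality to TestScore:
  P1: SchoolQuality <- ClassSize <- ParentEd -> Tutoring -> TestScore
  P2: SchoolQuality <- ClassSize -> Tutoring -> TestScore
  P3: SchoolQuality <- ClassSize -> Motivation <- Tutoring -> TestScore
  P4: SchoolQuality <- ClassSize -> TestScore
The empty set is not sufficient: P1 (SchoolQuality <- ClassSize <- ParentEd -> Tutoring -> TestScore) has no collider blocking it and no conditioned non-collider, so it is open.
Try {ClassSize}:
  P1: blocked at chain node ClassSize ∈ conditioning set.
  P2: blocked at fork node ClassSize ∈ conditioning set.
  P3: blocked at fork node ClassSize ∈ conditioning set.
  P4: blocked at fork node ClassSize ∈ conditioning set.
{ClassSize} contains no descendant of SchoolQuality and blocks every backdoor path.
No other singleton works — e.g. {ParentEd} leaves P2 open — so {ClassSize} is the unique smallest valid adjustment set.

{ClassSize}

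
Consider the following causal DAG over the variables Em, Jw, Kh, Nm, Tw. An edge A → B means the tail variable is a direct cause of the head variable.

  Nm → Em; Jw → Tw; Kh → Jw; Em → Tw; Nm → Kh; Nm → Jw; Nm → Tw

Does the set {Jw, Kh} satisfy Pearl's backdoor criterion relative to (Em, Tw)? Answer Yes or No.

No

Backdoor paths from Em to Tw (paths whose first edge points into Em):
  P1: Em <- Nm -> Kh -> Jw -> Tw
  P2: Em <- Nm -> Jw -> Tw
  P3: Em <- Nm -> Tw
Condition 1 (no descendant of Em in the set): holds — descendants of Em are {Tw}; none are in {Jw, Kh}.
Condition 2 (every backdoor path blocked by {Jw, Kh}):
  P1: blocked at chain node Kh ∈ conditioning set.
  P2: blocked at chain node Jw ∈ conditioning set.
  P3: open — no interior node is in the conditioning set.
{Jw, Kh} does not satisfy the backdoor criterion.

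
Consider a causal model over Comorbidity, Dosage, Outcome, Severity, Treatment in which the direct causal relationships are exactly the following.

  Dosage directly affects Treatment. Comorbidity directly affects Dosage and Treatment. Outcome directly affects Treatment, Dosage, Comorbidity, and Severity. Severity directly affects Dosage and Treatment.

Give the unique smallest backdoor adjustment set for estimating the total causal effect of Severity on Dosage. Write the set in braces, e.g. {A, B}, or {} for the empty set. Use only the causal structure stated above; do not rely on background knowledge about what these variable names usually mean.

Variables eligible for adjustment (non-descendants of Severity, excluding Severity and Dosage): {Comorbidity, Outcome}.
Backdoor paths from Severity to Dosage:
  P1: Severity <- Outcome -> Comorbidity -> Dosage
  P2: Severity <- Outcome -> Comorbidity -> Treatment <- Dosage
  P3: Severity <- Outcome -> Dosage
  P4: Severity <- Outcome -> Treatment <- Comorbidity -> Dosage
  P5: Severity <- Outcome -> Treatment <- Dosage
The empty set is not sufficient: P1 (Severity <- Outcome -> Comorbidity -> Dosage) has no collider blocking it and no conditioned non-collider, so it is open.
Try {Outcome}:
  P1: blocked at fork node Outcome ∈ conditioning set.
  P2: blocked at fork node Outcome ∈ conditioning set.
  P3: blocked at fork node Outcome ∈ conditioning set.
  P4: blocked at fork node Outcome ∈ conditioning set.
  P5: blocked at fork node Outcome ∈ conditioning set.
{Outcome} contains no descendant of Severity and blocks every backdoor path.
No other singleton works — e.g. {Comorbidity} leaves P3 open — so {Outcome} is the unique smallest valid adjustment set.

{Outcome}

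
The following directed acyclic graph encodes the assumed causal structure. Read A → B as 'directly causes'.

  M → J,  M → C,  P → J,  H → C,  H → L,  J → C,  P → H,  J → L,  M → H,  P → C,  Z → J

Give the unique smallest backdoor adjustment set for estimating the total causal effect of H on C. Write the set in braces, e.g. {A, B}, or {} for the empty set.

{M, P}

Variables eligible for adjustment (non-descendants of H, excluding H and C): {J, M, P, Z}.
Backdoor paths from H to C:
  P1: H <- M -> J <- P -> C
  P2: H <- M -> J -> C
  P3: H <- M -> C
  P4: H <- P -> J <- M -> C
  P5: H <- P -> J -> C
  P6: H <- P -> C
The empty set is not sufficient: P2 (H <- M -> J -> C) has no collider blocking it and no conditioned non-collider, so it is open.
Try {M, P}:
  P1: blocked at fork node M ∈ conditioning set.
  P2: blocked at fork node M ∈ conditioning set.
  P3: blocked at fork node M ∈ conditioning set.
  P4: blocked at fork node P ∈ conditioning set.
  P5: blocked at fork node P ∈ conditioning set.
  P6: blocked at fork node P ∈ conditioning set.
{M, P} contains no descendant of H and blocks every backdoor path.
Every element of {M, P} is needed (dropping M leaves P2 open; dropping P leaves P5 open), so no proper subset is valid.
Among all size-2 subsets of the eligible variables, only {M, P} blocks every backdoor path, so it is the unique smallest valid adjustment set.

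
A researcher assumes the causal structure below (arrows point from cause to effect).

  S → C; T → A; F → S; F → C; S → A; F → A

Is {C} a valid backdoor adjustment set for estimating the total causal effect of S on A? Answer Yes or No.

No

Backdoor paths from S to A (paths whose first edge points into S):
  P1: S <- F -> A
Condition 1 (no descendant of S in the set): FAILS — C is a descendant of S.
Condition 2 (every backdoor path blocked by {C}):
  P1: open — no interior node is in the conditioning set.
{C} does not satisfy the backdoor criterion.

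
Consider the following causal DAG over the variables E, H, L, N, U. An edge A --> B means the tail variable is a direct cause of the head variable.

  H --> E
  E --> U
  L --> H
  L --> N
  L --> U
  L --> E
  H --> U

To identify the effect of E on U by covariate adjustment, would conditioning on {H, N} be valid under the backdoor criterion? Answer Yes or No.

No

Backdoor paths from E to U (paths whose first edge points into E):
  P1: E <- L -> H -> U
  P2: E <- L -> U
  P3: E <- H <- L -> U
  P4: E <- H -> U
Condition 1 (no descendant of E in the set): holds — descendants of E are {U}; none are in {H, N}.
Condition 2 (every backdoor path blocked by {H, N}):
  P1: blocked at chain node H ∈ conditioning set.
  P2: open — no interior node is in the conditioning set.
  P3: blocked at chain node H ∈ conditioning set.
  P4: blocked at fork node H ∈ conditioning set.
{H, N} does not satisfy the backdoor criterion.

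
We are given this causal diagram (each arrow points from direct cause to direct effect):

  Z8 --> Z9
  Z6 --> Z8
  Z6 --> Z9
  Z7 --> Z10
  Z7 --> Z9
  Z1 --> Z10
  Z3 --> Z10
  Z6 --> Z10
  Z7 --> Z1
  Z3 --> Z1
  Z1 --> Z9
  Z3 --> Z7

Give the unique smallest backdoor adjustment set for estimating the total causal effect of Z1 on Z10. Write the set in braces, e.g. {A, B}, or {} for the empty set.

{Z3, Z7}

Variables eligible for adjustment (non-descendants of Z1, excluding Z1 and Z10): {Z3, Z6, Z7, Z8}.
Backdoor paths from Z1 to Z10:
  P1: Z1 <- Z3 -> Z7 -> Z9 <- Z6 -> Z10
  P2: Z1 <- Z3 -> Z7 -> Z9 <- Z8 <- Z6 -> Z10
  P3: Z1 <- Z3 -> Z7 -> Z10
  P4: Z1 <- Z3 -> Z10
  P5: Z1 <- Z7 <- Z3 -> Z10
  P6: Z1 <- Z7 -> Z9 <- Z6 -> Z10
  P7: Z1 <- Z7 -> Z9 <- Z8 <- Z6 -> Z10
  P8: Z1 <- Z7 -> Z10
The empty set is not sufficient: P3 (Z1 <- Z3 -> Z7 -> Z10) has no collider blocking it and no conditioned non-collider, so it is open.
Try {Z3, Z7}:
  P1: blocked at fork node Z3 ∈ conditioning set.
  P2: blocked at fork node Z3 ∈ conditioning set.
  P3: blocked at fork node Z3 ∈ conditioning set.
  P4: blocked at fork node Z3 ∈ conditioning set.
  P5: blocked at chain node Z7 ∈ conditioning set.
  P6: blocked at fork node Z7 ∈ conditioning set.
  P7: blocked at fork node Z7 ∈ conditioning set.
  P8: blocked at fork node Z7 ∈ conditioning set.
{Z3, Z7} contains no descendant of Z1 and blocks every backdoor path.
Every element of {Z3, Z7} is needed (dropping Z3 leaves P4 open; dropping Z7 leaves P8 open), so no proper subset is valid.
Among all size-2 subsets of the eligible variables, only {Z3, Z7} blocks every backdoor path, so it is the unique smallest valid adjustment set.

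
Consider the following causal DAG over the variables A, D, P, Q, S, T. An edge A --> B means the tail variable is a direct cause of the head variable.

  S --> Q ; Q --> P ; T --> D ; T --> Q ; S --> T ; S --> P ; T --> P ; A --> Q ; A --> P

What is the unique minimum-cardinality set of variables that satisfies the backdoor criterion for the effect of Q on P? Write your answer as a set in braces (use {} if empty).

Variables eligible for adjustment (non-descendants of Q, excluding Q and P): {A, D, S, T}.
Backdoor paths from Q to P:
  P1: Q <- S -> T -> P
  P2: Q <- S -> P
  P3: Q <- A -> P
  P4: Q <- T <- S -> P
  P5: Q <- T -> P
The empty set is not sufficient: P1 (Q <- S -> T -> P) has no collider blocking it and no conditioned non-collider, so it is open.
Try {A, S, T}:
  P1: blocked at fork node S ∈ conditioning set.
  P2: blocked at fork node S ∈ conditioning set.
  P3: blocked at fork node A ∈ conditioning set.
  P4: blocked at chain node T ∈ conditioning set.
  P5: blocked at fork node T ∈ conditioning set.
{A, S, T} contains no descendant of Q and blocks every backdoor path.
Every element of {A, S, T} is needed (dropping A leaves P3 open; dropping S leaves P2 open; dropping T leaves P5 open), so no proper subset is valid.
Among all size-3 subsets of the eligible variables, only {A, S, T} blocks every backdoor path, so it is the unique smallest valid adjustment set.

{A, S, T}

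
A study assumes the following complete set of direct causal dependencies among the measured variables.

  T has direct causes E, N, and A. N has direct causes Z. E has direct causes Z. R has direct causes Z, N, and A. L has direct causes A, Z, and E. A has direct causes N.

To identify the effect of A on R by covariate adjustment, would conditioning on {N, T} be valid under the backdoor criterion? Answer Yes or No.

Backdoor paths from A to R (paths whose first edge points into A):
  P1: A <- N <- Z -> R
  P2: A <- N -> R
  P3: A <- N -> T <- E <- Z -> R
  P4: A <- N -> T <- E -> L <- Z -> R
Condition 1 (no descendant of A in the set): FAILS — T is a descendant of A.
Condition 2 (every backdoor path blocked by {N, T}):
  P1: blocked at chain node N ∈ conditioning set.
  P2: blocked at fork node N ∈ conditioning set.
  P3: blocked at fork node N ∈ conditioning set.
  P4: blocked at fork node N ∈ conditioning set.
{N, T} does not satisfy the backdoor criterion.

No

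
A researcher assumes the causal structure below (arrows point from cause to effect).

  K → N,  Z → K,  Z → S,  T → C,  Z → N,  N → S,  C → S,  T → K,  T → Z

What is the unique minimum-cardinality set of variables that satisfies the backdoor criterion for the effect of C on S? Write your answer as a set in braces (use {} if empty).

Variables eligible for adjustment (non-descendants of C, excluding C and S): {K, N, T, Z}.
Backdoor paths from C to S:
  P1: C <- T -> Z -> K -> N -> S
  P2: C <- T -> Z -> N -> S
  P3: C <- T -> Z -> S
  P4: C <- T -> K <- Z -> N -> S
  P5: C <- T -> K <- Z -> S
  P6: C <- T -> K -> N <- Z -> S
  P7: C <- T -> K -> N -> S
The empty set is not sufficient: P1 (C <- T -> Z -> K -> N -> S) has no collider blocking it and no conditioned non-collider, so it is open.
Try {T}:
  P1: blocked at fork node T ∈ conditioning set.
  P2: blocked at fork node T ∈ conditioning set.
  P3: blocked at fork node T ∈ conditioning set.
  P4: blocked at fork node T ∈ conditioning set.
  P5: blocked at fork node T ∈ conditioning set.
  P6: blocked at fork node T ∈ conditioning set.
  P7: blocked at fork node T ∈ conditioning set.
{T} contains no descendant of C and blocks every backdoor path.
No other singleton works — e.g. {Z} leaves P7 open — so {T} is the unique smallest valid adjustment set.

{T}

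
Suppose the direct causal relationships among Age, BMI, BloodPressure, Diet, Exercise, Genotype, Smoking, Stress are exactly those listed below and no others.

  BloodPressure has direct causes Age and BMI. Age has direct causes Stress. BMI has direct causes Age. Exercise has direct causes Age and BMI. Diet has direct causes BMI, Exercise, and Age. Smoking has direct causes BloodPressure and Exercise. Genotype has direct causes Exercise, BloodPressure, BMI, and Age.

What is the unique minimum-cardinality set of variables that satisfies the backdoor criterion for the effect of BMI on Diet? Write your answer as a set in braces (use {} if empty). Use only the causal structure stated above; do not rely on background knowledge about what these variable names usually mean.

Variables eligible for adjustment (non-descendants of BMI, excluding BMI and Diet): {Age, Stress}.
Backdoor paths from BMI to Diet:
  P1: BMI <- Age -> Exercise -> Diet
  P2: BMI <- Age -> Diet
  P3: BMI <- Age -> BloodPressure -> Smoking <- Exercise -> Diet
  P4: BMI <- Age -> BloodPressure -> Genotype <- Exercise -> Diet
  P5: BMI <- Age -> Genotype <- Exercise -> Diet
  P6: BMI <- Age -> Genotype <- BloodPressure -> Smoking <- Exercise -> Diet
The empty set is not sufficient: P1 (BMI <- Age -> Exercise -> Diet) has no collider blocking it and no conditioned non-collider, so it is open.
Try {Age}:
  P1: blocked at fork node Age ∈ conditioning set.
  P2: blocked at fork node Age ∈ conditioning set.
  P3: blocked at fork node Age ∈ conditioning set.
  P4: blocked at fork node Age ∈ conditioning set.
  P5: blocked at fork node Age ∈ conditioning set.
  P6: blocked at fork node Age ∈ conditioning set.
{Age} contains no descendant of BMI and blocks every backdoor path.
No other singleton works — e.g. {Stress} leaves P1 open — so {Age} is the unique smallest valid adjustment set.

{Age}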